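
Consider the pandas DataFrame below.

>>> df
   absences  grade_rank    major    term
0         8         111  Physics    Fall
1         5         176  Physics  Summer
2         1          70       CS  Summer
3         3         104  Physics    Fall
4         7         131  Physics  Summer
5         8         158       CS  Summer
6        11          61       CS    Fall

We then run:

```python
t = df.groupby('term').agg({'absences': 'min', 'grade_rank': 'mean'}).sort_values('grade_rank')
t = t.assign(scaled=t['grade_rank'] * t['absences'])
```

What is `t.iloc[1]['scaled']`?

group by term: min(absences), mean(grade_rank):
        absences  grade_rank
term                        
Fall           3       92.00
Summer         1      133.75
sort by grade_rank:
        absences  grade_rank
term                        
Fall           3       92.00
Summer         1      133.75
add column scaled = t['grade_rank'] * t['absences']:
        absences  grade_rank  scaled
term                                
Fall           3       92.00  276.00
Summer         1      133.75  133.75
So iloc[1]['scaled'] = 133.75.

133.75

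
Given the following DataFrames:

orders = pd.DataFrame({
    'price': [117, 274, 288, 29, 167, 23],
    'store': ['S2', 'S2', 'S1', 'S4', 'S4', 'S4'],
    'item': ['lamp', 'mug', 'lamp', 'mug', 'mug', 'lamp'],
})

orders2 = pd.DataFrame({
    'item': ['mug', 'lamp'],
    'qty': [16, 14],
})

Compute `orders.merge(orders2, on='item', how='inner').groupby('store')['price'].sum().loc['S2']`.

merge on 'item' (how='inner') → 6 rows:
   price store  item  qty
0    117    S2  lamp   14
1    274    S2   mug   16
2    288    S1  lamp   14
3     29    S4   mug   16
4    167    S4   mug   16
5     23    S4  lamp   14
group by store, sum of price:
store
S1    288
S2    391
S4    219
Name: price, dtype: int64
Taking the value at index 'S2' gives 391.

391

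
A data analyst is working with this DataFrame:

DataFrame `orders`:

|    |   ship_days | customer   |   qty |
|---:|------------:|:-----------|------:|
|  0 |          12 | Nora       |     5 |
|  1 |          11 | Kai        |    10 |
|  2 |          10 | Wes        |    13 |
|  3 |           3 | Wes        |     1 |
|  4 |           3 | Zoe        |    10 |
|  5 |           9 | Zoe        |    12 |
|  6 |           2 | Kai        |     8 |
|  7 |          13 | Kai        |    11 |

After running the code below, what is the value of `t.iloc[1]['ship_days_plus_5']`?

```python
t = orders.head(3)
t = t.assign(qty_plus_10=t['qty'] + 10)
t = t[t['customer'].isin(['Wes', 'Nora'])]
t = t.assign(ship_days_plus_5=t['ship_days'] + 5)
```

take first 3 rows:
   ship_days customer  qty
0         12     Nora    5
1         11      Kai   10
2         10      Wes   13
add column qty_plus_10 = t['qty'] + 10:
   ship_days customer  qty  qty_plus_10
0         12     Nora    5           15
1         11      Kai   10           20
2         10      Wes   13           23
filter rows where customer in ['Wes', 'Nora']:
   ship_days customer  qty  qty_plus_10
0         12     Nora    5           15
2         10      Wes   13           23
add column ship_days_plus_5 = t['ship_days'] + 5:
   ship_days customer  qty  qty_plus_10  ship_days_plus_5
0         12     Nora    5           15                17
2         10      Wes   13           23                15
So iloc[1]['ship_days_plus_5'] = 15.

15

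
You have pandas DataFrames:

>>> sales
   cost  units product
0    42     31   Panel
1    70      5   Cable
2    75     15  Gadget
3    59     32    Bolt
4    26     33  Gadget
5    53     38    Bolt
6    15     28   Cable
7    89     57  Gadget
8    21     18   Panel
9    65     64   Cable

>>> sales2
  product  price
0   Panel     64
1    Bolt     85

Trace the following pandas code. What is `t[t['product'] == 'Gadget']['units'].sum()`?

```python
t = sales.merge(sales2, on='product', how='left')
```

105

merge on 'product' (how='left') → 10 rows:
   cost  units product  price
0    42     31   Panel   64.0
1    70      5   Cable    NaN
2    75     15  Gadget    NaN
3    59     32    Bolt   85.0
4    26     33  Gadget    NaN
5    53     38    Bolt   85.0
6    15     28   Cable    NaN
7    89     57  Gadget    NaN
8    21     18   Panel   64.0
9    65     64   Cable    NaN
filter rows where product == 'Gadget':
   cost  units product  price
2    75     15  Gadget    NaN
4    26     33  Gadget    NaN
7    89     57  Gadget    NaN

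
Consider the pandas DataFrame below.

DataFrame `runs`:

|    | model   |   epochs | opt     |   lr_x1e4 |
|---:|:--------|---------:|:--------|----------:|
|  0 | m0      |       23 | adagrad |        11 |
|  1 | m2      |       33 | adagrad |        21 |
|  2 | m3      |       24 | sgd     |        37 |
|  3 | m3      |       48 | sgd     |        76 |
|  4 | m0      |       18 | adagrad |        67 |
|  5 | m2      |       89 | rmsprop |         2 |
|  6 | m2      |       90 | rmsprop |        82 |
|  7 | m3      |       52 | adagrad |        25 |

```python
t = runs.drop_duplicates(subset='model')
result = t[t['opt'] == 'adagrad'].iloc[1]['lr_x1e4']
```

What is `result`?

21

drop duplicate model (keep=first):
  model  epochs      opt  lr_x1e4
0    m0      23  adagrad       11
1    m2      33  adagrad       21
2    m3      24      sgd       37
filter rows where opt == 'adagrad':
  model  epochs      opt  lr_x1e4
0    m0      23  adagrad       11
1    m2      33  adagrad       21
The value at position 1, column 'lr_x1e4' is 21.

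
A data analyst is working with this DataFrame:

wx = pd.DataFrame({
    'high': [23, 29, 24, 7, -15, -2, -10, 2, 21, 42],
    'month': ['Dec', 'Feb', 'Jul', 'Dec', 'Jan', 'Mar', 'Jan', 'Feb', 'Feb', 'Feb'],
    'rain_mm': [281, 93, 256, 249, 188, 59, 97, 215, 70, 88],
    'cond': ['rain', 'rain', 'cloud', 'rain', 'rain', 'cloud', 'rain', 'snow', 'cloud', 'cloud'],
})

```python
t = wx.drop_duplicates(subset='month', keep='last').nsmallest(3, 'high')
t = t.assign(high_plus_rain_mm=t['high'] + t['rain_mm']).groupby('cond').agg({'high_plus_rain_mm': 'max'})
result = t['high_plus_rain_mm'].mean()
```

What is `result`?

156.5

drop duplicate month (keep=last):
   high month  rain_mm   cond
2    24   Jul      256  cloud
3     7   Dec      249   rain
5    -2   Mar       59  cloud
6   -10   Jan       97   rain
9    42   Feb       88  cloud
take 3 rows with smallest high:
   high month  rain_mm   cond
6   -10   Jan       97   rain
5    -2   Mar       59  cloud
3     7   Dec      249   rain
add column high_plus_rain_mm = t['high'] + t['rain_mm']:
   high month  rain_mm   cond  high_plus_rain_mm
6   -10   Jan       97   rain                 87
5    -2   Mar       59  cloud                 57
3     7   Dec      249   rain                256
group by cond, max of high_plus_rain_mm:
       high_plus_rain_mm
cond                    
cloud                 57
rain                 256
The mean of column 'high_plus_rain_mm' is 156.5.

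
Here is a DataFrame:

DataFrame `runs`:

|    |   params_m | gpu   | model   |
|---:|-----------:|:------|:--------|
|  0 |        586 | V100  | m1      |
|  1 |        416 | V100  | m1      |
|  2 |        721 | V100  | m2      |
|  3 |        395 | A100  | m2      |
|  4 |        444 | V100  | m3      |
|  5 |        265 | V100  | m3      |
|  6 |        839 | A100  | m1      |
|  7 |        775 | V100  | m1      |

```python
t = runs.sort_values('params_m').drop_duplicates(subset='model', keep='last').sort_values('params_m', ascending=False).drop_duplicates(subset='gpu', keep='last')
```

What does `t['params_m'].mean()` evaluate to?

sort by params_m:
   params_m   gpu model
5       265  V100    m3
3       395  A100    m2
1       416  V100    m1
4       444  V100    m3
0       586  V100    m1
2       721  V100    m2
7       775  V100    m1
6       839  A100    m1
drop duplicate model (keep=last):
   params_m   gpu model
4       444  V100    m3
2       721  V100    m2
6       839  A100    m1
sort by params_m descending:
   params_m   gpu model
6       839  A100    m1
2       721  V100    m2
4       444  V100    m3
drop duplicate gpu (keep=last):
   params_m   gpu model
6       839  A100    m1
4       444  V100    m3

641.5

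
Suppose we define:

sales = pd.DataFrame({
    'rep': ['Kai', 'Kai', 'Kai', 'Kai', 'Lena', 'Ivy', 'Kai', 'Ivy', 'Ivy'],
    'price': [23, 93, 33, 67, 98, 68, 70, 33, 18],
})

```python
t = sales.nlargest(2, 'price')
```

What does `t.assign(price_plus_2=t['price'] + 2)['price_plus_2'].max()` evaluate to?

take 2 rows with largest price:
    rep  price
4  Lena     98
1   Kai     93
add column price_plus_2 = t['price'] + 2:
    rep  price  price_plus_2
4  Lena     98           100
1   Kai     93            95
Then the max of column 'price_plus_2': 100

100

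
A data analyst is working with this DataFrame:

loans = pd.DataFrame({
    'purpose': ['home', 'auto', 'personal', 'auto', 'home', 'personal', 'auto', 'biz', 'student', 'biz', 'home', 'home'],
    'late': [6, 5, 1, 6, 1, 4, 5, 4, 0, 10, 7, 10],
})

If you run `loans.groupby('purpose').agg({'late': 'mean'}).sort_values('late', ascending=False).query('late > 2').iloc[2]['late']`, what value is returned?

group by purpose, mean of late:
              late
purpose           
auto      5.333333
biz       7.000000
home      6.000000
personal  2.500000
student   0.000000
sort by late descending:
              late
purpose           
biz       7.000000
home      6.000000
auto      5.333333
personal  2.500000
student   0.000000
filter rows where late > 2:
              late
purpose           
biz       7.000000
home      6.000000
auto      5.333333
personal  2.500000

5.33333333333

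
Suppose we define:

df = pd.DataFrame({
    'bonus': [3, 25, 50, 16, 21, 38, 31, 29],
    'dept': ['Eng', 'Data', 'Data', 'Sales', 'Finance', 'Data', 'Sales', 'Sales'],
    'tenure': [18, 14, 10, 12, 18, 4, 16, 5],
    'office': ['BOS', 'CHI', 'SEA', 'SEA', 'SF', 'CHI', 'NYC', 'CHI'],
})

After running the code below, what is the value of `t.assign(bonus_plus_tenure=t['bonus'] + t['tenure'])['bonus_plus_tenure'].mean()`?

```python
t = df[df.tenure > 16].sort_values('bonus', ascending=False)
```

filter rows where tenure > 16:
   bonus     dept  tenure office
0      3      Eng      18    BOS
4     21  Finance      18     SF
sort by bonus descending:
   bonus     dept  tenure office
4     21  Finance      18     SF
0      3      Eng      18    BOS
add column bonus_plus_tenure = t['bonus'] + t['tenure']:
   bonus     dept  tenure office  bonus_plus_tenure
4     21  Finance      18     SF                 39
0      3      Eng      18    BOS                 21
Finally, mean of column 'bonus_plus_tenure' = 30.0.

30.0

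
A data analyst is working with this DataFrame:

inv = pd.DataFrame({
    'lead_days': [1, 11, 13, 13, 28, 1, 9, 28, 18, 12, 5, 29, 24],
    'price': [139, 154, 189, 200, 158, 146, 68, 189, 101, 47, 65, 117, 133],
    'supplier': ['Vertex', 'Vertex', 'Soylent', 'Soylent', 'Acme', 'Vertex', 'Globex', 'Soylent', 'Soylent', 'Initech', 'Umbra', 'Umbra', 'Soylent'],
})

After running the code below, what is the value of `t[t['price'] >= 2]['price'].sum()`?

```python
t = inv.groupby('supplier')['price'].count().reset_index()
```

10

group by supplier, count of price:
supplier
Acme       1
Globex     1
Initech    1
Soylent    5
Umbra      2
Vertex     3
Name: price, dtype: int64
reset_index():
  supplier  price
0     Acme      1
1   Globex      1
2  Initech      1
3  Soylent      5
4    Umbra      2
5   Vertex      3
filter rows where price >= 2:
  supplier  price
3  Soylent      5
4    Umbra      2
5   Vertex      3
Hence 10.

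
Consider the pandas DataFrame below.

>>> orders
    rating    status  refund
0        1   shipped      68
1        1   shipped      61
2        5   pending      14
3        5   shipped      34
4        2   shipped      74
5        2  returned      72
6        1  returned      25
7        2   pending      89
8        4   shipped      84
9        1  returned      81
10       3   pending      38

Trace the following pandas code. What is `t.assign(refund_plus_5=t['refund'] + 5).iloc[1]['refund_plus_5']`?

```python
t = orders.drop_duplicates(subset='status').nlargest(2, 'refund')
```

drop duplicate status (keep=first):
   rating    status  refund
0       1   shipped      68
2       5   pending      14
5       2  returned      72
take 2 rows with largest refund:
   rating    status  refund
5       2  returned      72
0       1   shipped      68
add column refund_plus_5 = t['refund'] + 5:
   rating    status  refund  refund_plus_5
5       2  returned      72             77
0       1   shipped      68             73
So iloc[1]['refund_plus_5'] = 73.

73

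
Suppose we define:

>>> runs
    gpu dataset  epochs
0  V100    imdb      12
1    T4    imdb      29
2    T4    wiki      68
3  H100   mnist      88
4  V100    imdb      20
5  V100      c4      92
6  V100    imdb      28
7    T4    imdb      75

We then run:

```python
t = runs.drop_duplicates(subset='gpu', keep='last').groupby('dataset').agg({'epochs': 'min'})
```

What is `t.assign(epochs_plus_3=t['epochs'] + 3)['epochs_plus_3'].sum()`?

drop duplicate gpu (keep=last):
    gpu dataset  epochs
3  H100   mnist      88
6  V100    imdb      28
7    T4    imdb      75
group by dataset, min of epochs:
         epochs
dataset        
imdb         28
mnist        88
add column epochs_plus_3 = t['epochs'] + 3:
         epochs  epochs_plus_3
dataset                       
imdb         28             31
mnist        88             91
Then the sum of column 'epochs_plus_3': 122

122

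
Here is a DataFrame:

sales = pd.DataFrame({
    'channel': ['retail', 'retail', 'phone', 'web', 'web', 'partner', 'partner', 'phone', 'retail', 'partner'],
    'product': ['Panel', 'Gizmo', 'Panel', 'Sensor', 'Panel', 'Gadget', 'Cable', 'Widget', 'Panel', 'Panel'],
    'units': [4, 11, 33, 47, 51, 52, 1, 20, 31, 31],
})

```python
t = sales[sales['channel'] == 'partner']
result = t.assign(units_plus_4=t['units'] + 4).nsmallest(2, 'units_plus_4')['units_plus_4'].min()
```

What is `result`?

5

filter rows where channel == 'partner':
   channel product  units
5  partner  Gadget     52
6  partner   Cable      1
9  partner   Panel     31
add column units_plus_4 = t['units'] + 4:
   channel product  units  units_plus_4
5  partner  Gadget     52            56
6  partner   Cable      1             5
9  partner   Panel     31            35
take 2 rows with smallest units_plus_4:
   channel product  units  units_plus_4
6  partner   Cable      1             5
9  partner   Panel     31            35
Hence 5.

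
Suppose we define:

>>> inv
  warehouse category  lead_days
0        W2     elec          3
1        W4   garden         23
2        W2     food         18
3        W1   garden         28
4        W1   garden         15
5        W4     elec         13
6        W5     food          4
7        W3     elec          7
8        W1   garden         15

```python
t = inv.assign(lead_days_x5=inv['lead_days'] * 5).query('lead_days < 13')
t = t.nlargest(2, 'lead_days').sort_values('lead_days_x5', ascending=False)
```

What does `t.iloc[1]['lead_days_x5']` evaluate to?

add column lead_days_x5 = inv['lead_days'] * 5:
  warehouse category  lead_days  lead_days_x5
0        W2     elec          3            15
1        W4   garden         23           115
2        W2     food         18            90
3        W1   garden         28           140
4        W1   garden         15            75
5        W4     elec         13            65
6        W5     food          4            20
7        W3     elec          7            35
8        W1   garden         15            75
filter rows where lead_days < 13:
  warehouse category  lead_days  lead_days_x5
0        W2     elec          3            15
6        W5     food          4            20
7        W3     elec          7            35
take 2 rows with largest lead_days:
  warehouse category  lead_days  lead_days_x5
7        W3     elec          7            35
6        W5     food          4            20
sort by lead_days_x5 descending:
  warehouse category  lead_days  lead_days_x5
7        W3     elec          7            35
6        W5     food          4            20
Finally, value at position 1, column 'lead_days_x5' = 20.

20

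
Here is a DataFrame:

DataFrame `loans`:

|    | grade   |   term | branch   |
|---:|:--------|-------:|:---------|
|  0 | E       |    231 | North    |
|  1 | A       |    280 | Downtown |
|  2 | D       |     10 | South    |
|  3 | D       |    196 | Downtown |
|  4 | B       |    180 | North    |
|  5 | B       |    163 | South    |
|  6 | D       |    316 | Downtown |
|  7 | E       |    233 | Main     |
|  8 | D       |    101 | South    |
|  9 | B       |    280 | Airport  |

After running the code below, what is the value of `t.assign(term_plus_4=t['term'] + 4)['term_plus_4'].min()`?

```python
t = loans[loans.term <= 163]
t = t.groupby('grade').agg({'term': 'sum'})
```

115

filter rows where term <= 163:
  grade  term branch
2     D    10  South
5     B   163  South
8     D   101  South
group by grade, sum of term:
       term
grade      
B       163
D       111
add column term_plus_4 = t['term'] + 4:
       term  term_plus_4
grade                   
B       163          167
D       111          115
The min of column 'term_plus_4' is 115.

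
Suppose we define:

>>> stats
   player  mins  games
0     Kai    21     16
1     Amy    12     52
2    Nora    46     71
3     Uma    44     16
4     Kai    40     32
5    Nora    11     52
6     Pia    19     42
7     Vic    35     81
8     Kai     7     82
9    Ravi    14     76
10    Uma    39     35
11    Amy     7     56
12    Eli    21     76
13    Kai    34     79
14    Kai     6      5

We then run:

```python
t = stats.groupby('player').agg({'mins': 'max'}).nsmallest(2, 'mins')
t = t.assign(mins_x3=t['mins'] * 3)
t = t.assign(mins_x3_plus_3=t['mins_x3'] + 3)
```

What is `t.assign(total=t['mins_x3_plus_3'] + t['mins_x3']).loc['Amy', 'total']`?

75

group by player, max of mins:
        mins
player      
Amy       12
Eli       21
Kai       40
Nora      46
Pia       19
Ravi      14
Uma       44
Vic       35
take 2 rows with smallest mins:
        mins
player      
Amy       12
Ravi      14
add column mins_x3 = t['mins'] * 3:
        mins  mins_x3
player               
Amy       12       36
Ravi      14       42
add column mins_x3_plus_3 = t['mins_x3'] + 3:
        mins  mins_x3  mins_x3_plus_3
player                               
Amy       12       36              39
Ravi      14       42              45
add column total = t['mins_x3_plus_3'] + t['mins_x3']:
        mins  mins_x3  mins_x3_plus_3  total
player                                      
Amy       12       36              39     75
Ravi      14       42              45     87
Reading off the value at row 'Amy', column 'total', we get 75.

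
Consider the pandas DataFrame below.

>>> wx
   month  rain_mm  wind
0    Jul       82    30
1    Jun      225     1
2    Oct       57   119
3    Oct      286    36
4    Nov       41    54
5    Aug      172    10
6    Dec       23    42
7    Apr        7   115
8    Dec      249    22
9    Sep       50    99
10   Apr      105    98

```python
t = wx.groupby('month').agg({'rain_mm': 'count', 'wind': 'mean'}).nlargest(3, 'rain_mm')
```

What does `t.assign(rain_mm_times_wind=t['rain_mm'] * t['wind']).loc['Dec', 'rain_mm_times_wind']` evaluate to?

64.0

group by month: count(rain_mm), mean(wind):
       rain_mm   wind
month                
Apr          2  106.5
Aug          1   10.0
Dec          2   32.0
Jul          1   30.0
Jun          1    1.0
Nov          1   54.0
Oct          2   77.5
Sep          1   99.0
take 3 rows with largest rain_mm:
       rain_mm   wind
month                
Apr          2  106.5
Dec          2   32.0
Oct          2   77.5
add column rain_mm_times_wind = t['rain_mm'] * t['wind']:
       rain_mm   wind  rain_mm_times_wind
month                                    
Apr          2  106.5               213.0
Dec          2   32.0                64.0
Oct          2   77.5               155.0
Reading off the value at row 'Dec', column 'rain_mm_times_wind', we get 64.0.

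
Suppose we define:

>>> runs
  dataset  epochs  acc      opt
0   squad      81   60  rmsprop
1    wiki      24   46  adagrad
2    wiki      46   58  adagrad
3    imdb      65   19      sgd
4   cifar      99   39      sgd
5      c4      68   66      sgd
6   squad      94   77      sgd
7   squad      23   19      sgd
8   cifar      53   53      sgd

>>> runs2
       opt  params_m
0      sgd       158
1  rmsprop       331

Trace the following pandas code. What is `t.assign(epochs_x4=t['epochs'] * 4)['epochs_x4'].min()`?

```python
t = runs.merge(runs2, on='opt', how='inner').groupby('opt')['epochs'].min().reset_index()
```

92

merge on 'opt' (how='inner') → 7 rows:
  dataset  epochs  acc      opt  params_m
0   squad      81   60  rmsprop       331
1    imdb      65   19      sgd       158
2   cifar      99   39      sgd       158
3      c4      68   66      sgd       158
4   squad      94   77      sgd       158
5   squad      23   19      sgd       158
6   cifar      53   53      sgd       158
group by opt, min of epochs:
opt
rmsprop    81
sgd        23
Name: epochs, dtype: int64
reset_index():
       opt  epochs
0  rmsprop      81
1      sgd      23
add column epochs_x4 = t['epochs'] * 4:
       opt  epochs  epochs_x4
0  rmsprop      81        324
1      sgd      23         92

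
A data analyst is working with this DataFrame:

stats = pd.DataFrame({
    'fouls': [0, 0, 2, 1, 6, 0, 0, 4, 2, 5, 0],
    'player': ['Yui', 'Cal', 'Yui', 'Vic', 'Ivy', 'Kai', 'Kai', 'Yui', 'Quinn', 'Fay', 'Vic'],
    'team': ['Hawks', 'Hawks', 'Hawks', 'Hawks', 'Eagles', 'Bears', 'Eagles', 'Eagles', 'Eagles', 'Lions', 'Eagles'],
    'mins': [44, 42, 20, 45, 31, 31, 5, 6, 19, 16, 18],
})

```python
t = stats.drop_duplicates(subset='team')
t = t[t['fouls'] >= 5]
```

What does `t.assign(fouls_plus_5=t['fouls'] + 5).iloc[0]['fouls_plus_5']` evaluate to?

drop duplicate team (keep=first):
   fouls player    team  mins
0      0    Yui   Hawks    44
4      6    Ivy  Eagles    31
5      0    Kai   Bears    31
9      5    Fay   Lions    16
filter rows where fouls >= 5:
   fouls player    team  mins
4      6    Ivy  Eagles    31
9      5    Fay   Lions    16
add column fouls_plus_5 = t['fouls'] + 5:
   fouls player    team  mins  fouls_plus_5
4      6    Ivy  Eagles    31            11
9      5    Fay   Lions    16            10
Taking the value at position 0, column 'fouls_plus_5' gives 11.

11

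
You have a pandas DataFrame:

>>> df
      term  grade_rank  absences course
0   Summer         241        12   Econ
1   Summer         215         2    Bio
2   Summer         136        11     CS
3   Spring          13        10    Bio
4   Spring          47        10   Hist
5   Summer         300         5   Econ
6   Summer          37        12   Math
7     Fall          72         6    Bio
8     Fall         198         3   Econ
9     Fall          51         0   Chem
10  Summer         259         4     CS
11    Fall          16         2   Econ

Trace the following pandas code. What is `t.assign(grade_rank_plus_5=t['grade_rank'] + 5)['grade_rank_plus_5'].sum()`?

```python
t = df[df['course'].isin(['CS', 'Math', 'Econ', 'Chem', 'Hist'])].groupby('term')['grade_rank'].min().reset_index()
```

115

filter rows where course in ['CS', 'Math', 'Econ', 'Chem', 'Hist']:
      term  grade_rank  absences course
0   Summer         241        12   Econ
2   Summer         136        11     CS
4   Spring          47        10   Hist
5   Summer         300         5   Econ
6   Summer          37        12   Math
8     Fall         198         3   Econ
9     Fall          51         0   Chem
10  Summer         259         4     CS
11    Fall          16         2   Econ
group by term, min of grade_rank:
term
Fall      16
Spring    47
Summer    37
Name: grade_rank, dtype: int64
reset_index():
     term  grade_rank
0    Fall          16
1  Spring          47
2  Summer          37
add column grade_rank_plus_5 = t['grade_rank'] + 5:
     term  grade_rank  grade_rank_plus_5
0    Fall          16                 21
1  Spring          47                 52
2  Summer          37                 42
So sum() = 115.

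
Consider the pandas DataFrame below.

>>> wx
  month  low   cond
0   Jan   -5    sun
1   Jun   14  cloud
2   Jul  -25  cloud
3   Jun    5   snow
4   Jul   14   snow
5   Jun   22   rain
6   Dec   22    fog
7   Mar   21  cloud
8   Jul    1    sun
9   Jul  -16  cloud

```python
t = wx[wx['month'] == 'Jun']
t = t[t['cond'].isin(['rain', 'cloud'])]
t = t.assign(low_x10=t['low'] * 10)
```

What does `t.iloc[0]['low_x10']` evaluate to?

filter rows where month == 'Jun':
  month  low   cond
1   Jun   14  cloud
3   Jun    5   snow
5   Jun   22   rain
filter rows where cond in ['rain', 'cloud']:
  month  low   cond
1   Jun   14  cloud
5   Jun   22   rain
add column low_x10 = t['low'] * 10:
  month  low   cond  low_x10
1   Jun   14  cloud      140
5   Jun   22   rain      220
The value at position 0, column 'low_x10' is 140.

140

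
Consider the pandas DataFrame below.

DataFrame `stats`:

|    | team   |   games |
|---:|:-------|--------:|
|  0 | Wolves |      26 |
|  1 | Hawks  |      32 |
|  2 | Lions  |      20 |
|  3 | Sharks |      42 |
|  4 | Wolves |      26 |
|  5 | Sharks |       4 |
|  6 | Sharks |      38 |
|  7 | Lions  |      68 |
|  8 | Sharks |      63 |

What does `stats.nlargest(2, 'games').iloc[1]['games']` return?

take 2 rows with largest games:
     team  games
7   Lions     68
8  Sharks     63
Hence 63.

63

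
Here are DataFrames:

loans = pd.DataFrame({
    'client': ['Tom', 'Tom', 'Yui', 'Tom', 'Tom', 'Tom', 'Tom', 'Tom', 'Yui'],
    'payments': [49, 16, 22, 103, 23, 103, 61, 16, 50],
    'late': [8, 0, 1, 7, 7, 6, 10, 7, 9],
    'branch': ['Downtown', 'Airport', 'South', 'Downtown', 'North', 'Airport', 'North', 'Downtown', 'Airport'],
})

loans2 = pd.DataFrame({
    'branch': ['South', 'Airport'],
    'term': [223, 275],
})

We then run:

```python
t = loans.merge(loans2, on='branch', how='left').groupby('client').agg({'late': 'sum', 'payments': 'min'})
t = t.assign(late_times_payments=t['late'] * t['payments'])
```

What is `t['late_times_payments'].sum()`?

940

merge on 'branch' (how='left') → 9 rows:
  client  payments  late    branch   term
0    Tom        49     8  Downtown    NaN
1    Tom        16     0   Airport  275.0
2    Yui        22     1     South  223.0
3    Tom       103     7  Downtown    NaN
4    Tom        23     7     North    NaN
5    Tom       103     6   Airport  275.0
6    Tom        61    10     North    NaN
7    Tom        16     7  Downtown    NaN
8    Yui        50     9   Airport  275.0
group by client: sum(late), min(payments):
        late  payments
client                
Tom       45        16
Yui       10        22
add column late_times_payments = t['late'] * t['payments']:
        late  payments  late_times_payments
client                                     
Tom       45        16                  720
Yui       10        22                  220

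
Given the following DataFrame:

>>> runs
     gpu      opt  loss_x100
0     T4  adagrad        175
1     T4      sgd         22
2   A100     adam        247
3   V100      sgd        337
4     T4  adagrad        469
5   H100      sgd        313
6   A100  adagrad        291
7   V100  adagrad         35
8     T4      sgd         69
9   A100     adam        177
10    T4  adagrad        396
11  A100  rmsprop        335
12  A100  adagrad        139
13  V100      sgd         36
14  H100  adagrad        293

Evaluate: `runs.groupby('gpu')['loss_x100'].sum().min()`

408

group by gpu, sum of loss_x100:
gpu
A100    1189
H100     606
T4      1131
V100     408
Name: loss_x100, dtype: int64
The min of the resulting series is 408.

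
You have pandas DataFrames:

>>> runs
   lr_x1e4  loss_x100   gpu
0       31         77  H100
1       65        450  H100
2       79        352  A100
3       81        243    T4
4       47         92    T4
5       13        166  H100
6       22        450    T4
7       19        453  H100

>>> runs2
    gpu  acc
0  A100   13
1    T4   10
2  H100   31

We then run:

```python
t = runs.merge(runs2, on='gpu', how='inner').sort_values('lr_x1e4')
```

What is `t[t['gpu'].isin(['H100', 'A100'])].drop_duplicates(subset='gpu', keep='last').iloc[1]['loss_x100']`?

352

merge on 'gpu' (how='inner') → 8 rows:
   lr_x1e4  loss_x100   gpu  acc
0       31         77  H100   31
1       65        450  H100   31
2       79        352  A100   13
3       81        243    T4   10
4       47         92    T4   10
5       13        166  H100   31
6       22        450    T4   10
7       19        453  H100   31
sort by lr_x1e4:
   lr_x1e4  loss_x100   gpu  acc
5       13        166  H100   31
7       19        453  H100   31
6       22        450    T4   10
0       31         77  H100   31
4       47         92    T4   10
1       65        450  H100   31
2       79        352  A100   13
3       81        243    T4   10
filter rows where gpu in ['H100', 'A100']:
   lr_x1e4  loss_x100   gpu  acc
5       13        166  H100   31
7       19        453  H100   31
0       31         77  H100   31
1       65        450  H100   31
2       79        352  A100   13
drop duplicate gpu (keep=last):
   lr_x1e4  loss_x100   gpu  acc
1       65        450  H100   31
2       79        352  A100   13
Taking the value at position 1, column 'loss_x100' gives 352.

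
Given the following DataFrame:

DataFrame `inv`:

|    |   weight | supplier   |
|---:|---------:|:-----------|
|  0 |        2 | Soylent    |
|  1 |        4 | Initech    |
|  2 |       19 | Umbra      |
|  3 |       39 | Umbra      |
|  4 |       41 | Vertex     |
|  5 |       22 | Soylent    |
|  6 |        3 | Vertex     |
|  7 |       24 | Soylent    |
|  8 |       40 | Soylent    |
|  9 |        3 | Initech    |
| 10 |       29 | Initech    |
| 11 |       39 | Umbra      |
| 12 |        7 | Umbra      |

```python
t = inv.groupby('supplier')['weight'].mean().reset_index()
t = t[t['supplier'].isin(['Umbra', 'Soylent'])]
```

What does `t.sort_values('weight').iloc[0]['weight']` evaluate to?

22.0

group by supplier, mean of weight:
supplier
Initech    12.0
Soylent    22.0
Umbra      26.0
Vertex     22.0
Name: weight, dtype: float64
reset_index():
  supplier  weight
0  Initech    12.0
1  Soylent    22.0
2    Umbra    26.0
3   Vertex    22.0
filter rows where supplier in ['Umbra', 'Soylent']:
  supplier  weight
1  Soylent    22.0
2    Umbra    26.0
sort by weight:
  supplier  weight
1  Soylent    22.0
2    Umbra    26.0
Taking the value at position 0, column 'weight' gives 22.0.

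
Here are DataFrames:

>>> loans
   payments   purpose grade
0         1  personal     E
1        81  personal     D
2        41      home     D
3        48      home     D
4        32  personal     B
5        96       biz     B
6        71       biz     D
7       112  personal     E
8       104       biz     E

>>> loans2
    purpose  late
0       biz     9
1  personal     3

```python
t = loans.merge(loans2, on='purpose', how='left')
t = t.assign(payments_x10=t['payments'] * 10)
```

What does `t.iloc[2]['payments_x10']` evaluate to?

410

merge on 'purpose' (how='left') → 9 rows:
   payments   purpose grade  late
0         1  personal     E   3.0
1        81  personal     D   3.0
2        41      home     D   NaN
3        48      home     D   NaN
4        32  personal     B   3.0
5        96       biz     B   9.0
6        71       biz     D   9.0
7       112  personal     E   3.0
8       104       biz     E   9.0
add column payments_x10 = t['payments'] * 10:
   payments   purpose grade  late  payments_x10
0         1  personal     E   3.0            10
1        81  personal     D   3.0           810
2        41      home     D   NaN           410
3        48      home     D   NaN           480
4        32  personal     B   3.0           320
5        96       biz     B   9.0           960
6        71       biz     D   9.0           710
7       112  personal     E   3.0          1120
8       104       biz     E   9.0          1040
Finally, value at position 2, column 'payments_x10' = 410.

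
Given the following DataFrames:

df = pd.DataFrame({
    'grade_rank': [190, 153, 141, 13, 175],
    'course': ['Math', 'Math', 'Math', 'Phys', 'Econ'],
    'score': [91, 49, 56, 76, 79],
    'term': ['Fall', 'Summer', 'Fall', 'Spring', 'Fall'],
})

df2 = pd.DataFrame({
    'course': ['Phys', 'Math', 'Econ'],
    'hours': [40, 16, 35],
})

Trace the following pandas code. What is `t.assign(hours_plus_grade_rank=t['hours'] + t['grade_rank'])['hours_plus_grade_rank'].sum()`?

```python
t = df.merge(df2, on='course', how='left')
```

795

merge on 'course' (how='left') → 5 rows:
   grade_rank course  score    term  hours
0         190   Math     91    Fall     16
1         153   Math     49  Summer     16
2         141   Math     56    Fall     16
3          13   Phys     76  Spring     40
4         175   Econ     79    Fall     35
add column hours_plus_grade_rank = t['hours'] + t['grade_rank']:
   grade_rank course  score    term  hours  hours_plus_grade_rank
0         190   Math     91    Fall     16                    206
1         153   Math     49  Summer     16                    169
2         141   Math     56    Fall     16                    157
3          13   Phys     76  Spring     40                     53
4         175   Econ     79    Fall     35                    210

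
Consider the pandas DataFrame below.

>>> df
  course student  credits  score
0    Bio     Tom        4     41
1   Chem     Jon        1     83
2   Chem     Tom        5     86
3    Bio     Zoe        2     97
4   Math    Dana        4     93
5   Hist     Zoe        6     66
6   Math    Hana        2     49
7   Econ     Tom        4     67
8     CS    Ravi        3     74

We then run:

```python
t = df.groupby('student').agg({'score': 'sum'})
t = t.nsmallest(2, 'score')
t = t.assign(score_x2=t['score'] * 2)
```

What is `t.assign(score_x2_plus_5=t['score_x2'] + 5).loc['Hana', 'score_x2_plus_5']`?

group by student, sum of score:
         score
student       
Dana        93
Hana        49
Jon         83
Ravi        74
Tom        194
Zoe        163
take 2 rows with smallest score:
         score
student       
Hana        49
Ravi        74
add column score_x2 = t['score'] * 2:
         score  score_x2
student                 
Hana        49        98
Ravi        74       148
add column score_x2_plus_5 = t['score_x2'] + 5:
         score  score_x2  score_x2_plus_5
student                                  
Hana        49        98              103
Ravi        74       148              153
The value at row 'Hana', column 'score_x2_plus_5' is 103.

103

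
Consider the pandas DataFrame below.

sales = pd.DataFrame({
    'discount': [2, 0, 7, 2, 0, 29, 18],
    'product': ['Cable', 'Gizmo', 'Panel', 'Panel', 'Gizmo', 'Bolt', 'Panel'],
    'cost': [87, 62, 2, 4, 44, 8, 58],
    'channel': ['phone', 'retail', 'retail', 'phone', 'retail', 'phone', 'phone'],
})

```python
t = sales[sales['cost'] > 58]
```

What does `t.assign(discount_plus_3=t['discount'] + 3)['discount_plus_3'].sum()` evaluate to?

8

filter rows where cost > 58:
   discount product  cost channel
0         2   Cable    87   phone
1         0   Gizmo    62  retail
add column discount_plus_3 = t['discount'] + 3:
   discount product  cost channel  discount_plus_3
0         2   Cable    87   phone                5
1         0   Gizmo    62  retail                3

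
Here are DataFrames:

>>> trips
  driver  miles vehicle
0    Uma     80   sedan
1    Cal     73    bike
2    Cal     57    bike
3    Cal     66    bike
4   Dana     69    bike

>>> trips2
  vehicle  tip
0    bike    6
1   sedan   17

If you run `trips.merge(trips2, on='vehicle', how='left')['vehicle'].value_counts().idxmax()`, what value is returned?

merge on 'vehicle' (how='left') → 5 rows:
  driver  miles vehicle  tip
0    Uma     80   sedan   17
1    Cal     73    bike    6
2    Cal     57    bike    6
3    Cal     66    bike    6
4   Dana     69    bike    6
value_counts of vehicle:
vehicle
bike     4
sedan    1
Name: count, dtype: int64
The label with the largest value is bike.

bike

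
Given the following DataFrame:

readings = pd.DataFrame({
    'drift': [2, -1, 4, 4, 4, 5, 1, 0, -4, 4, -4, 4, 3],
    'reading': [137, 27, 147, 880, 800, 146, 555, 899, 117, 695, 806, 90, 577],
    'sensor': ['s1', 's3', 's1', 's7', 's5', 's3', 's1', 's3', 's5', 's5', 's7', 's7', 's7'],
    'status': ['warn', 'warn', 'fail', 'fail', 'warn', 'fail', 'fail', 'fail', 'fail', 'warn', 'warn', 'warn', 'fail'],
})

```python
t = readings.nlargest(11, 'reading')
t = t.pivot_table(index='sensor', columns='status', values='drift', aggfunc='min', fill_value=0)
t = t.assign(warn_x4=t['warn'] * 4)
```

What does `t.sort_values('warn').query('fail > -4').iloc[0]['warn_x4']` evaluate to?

-16

take 11 rows with largest reading:
    drift  reading sensor status
7       0      899     s3   fail
3       4      880     s7   fail
10     -4      806     s7   warn
4       4      800     s5   warn
9       4      695     s5   warn
12      3      577     s7   fail
6       1      555     s1   fail
2       4      147     s1   fail
5       5      146     s3   fail
0       2      137     s1   warn
8      -4      117     s5   fail
pivot: rows=sensor, cols=status, min(drift):
status  fail  warn
sensor            
s1         1     2
s3         0     0
s5        -4     4
s7         3    -4
add column warn_x4 = t['warn'] * 4:
status  fail  warn  warn_x4
sensor                     
s1         1     2        8
s3         0     0        0
s5        -4     4       16
s7         3    -4      -16
sort by warn:
status  fail  warn  warn_x4
sensor                     
s7         3    -4      -16
s3         0     0        0
s1         1     2        8
s5        -4     4       16
filter rows where fail > -4:
status  fail  warn  warn_x4
sensor                     
s7         3    -4      -16
s3         0     0        0
s1         1     2        8
Hence -16.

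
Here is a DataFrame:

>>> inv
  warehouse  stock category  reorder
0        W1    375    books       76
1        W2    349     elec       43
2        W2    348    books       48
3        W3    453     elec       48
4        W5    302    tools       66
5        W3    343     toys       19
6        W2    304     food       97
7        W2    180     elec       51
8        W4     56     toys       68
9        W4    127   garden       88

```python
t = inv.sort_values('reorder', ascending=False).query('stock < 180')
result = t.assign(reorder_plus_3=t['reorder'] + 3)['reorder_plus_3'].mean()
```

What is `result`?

sort by reorder descending:
  warehouse  stock category  reorder
6        W2    304     food       97
9        W4    127   garden       88
0        W1    375    books       76
8        W4     56     toys       68
4        W5    302    tools       66
7        W2    180     elec       51
2        W2    348    books       48
3        W3    453     elec       48
1        W2    349     elec       43
5        W3    343     toys       19
filter rows where stock < 180:
  warehouse  stock category  reorder
9        W4    127   garden       88
8        W4     56     toys       68
add column reorder_plus_3 = t['reorder'] + 3:
  warehouse  stock category  reorder  reorder_plus_3
9        W4    127   garden       88              91
8        W4     56     toys       68              71
Then the mean of column 'reorder_plus_3': 81.0

81.0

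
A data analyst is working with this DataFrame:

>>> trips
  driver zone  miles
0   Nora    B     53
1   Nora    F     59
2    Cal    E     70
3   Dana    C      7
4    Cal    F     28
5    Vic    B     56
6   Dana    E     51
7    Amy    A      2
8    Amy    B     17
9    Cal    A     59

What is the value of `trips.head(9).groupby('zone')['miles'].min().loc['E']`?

take first 9 rows:
  driver zone  miles
0   Nora    B     53
1   Nora    F     59
2    Cal    E     70
3   Dana    C      7
4    Cal    F     28
5    Vic    B     56
6   Dana    E     51
7    Amy    A      2
8    Amy    B     17
group by zone, min of miles:
zone
A     2
B    17
C     7
E    51
F    28
Name: miles, dtype: int64
Finally, value at index 'E' = 51.

51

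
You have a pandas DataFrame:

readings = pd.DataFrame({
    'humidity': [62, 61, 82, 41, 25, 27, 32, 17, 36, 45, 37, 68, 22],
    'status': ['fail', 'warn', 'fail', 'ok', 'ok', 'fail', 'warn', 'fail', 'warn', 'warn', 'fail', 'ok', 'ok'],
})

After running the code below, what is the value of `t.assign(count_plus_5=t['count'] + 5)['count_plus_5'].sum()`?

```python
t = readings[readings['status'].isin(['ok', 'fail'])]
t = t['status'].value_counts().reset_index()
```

19

filter rows where status in ['ok', 'fail']:
    humidity status
0         62   fail
2         82   fail
3         41     ok
4         25     ok
5         27   fail
7         17   fail
10        37   fail
11        68     ok
12        22     ok
value_counts of status:
status
fail    5
ok      4
Name: count, dtype: int64
reset_index():
  status  count
0   fail      5
1     ok      4
add column count_plus_5 = t['count'] + 5:
  status  count  count_plus_5
0   fail      5            10
1     ok      4             9
So sum() = 19.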